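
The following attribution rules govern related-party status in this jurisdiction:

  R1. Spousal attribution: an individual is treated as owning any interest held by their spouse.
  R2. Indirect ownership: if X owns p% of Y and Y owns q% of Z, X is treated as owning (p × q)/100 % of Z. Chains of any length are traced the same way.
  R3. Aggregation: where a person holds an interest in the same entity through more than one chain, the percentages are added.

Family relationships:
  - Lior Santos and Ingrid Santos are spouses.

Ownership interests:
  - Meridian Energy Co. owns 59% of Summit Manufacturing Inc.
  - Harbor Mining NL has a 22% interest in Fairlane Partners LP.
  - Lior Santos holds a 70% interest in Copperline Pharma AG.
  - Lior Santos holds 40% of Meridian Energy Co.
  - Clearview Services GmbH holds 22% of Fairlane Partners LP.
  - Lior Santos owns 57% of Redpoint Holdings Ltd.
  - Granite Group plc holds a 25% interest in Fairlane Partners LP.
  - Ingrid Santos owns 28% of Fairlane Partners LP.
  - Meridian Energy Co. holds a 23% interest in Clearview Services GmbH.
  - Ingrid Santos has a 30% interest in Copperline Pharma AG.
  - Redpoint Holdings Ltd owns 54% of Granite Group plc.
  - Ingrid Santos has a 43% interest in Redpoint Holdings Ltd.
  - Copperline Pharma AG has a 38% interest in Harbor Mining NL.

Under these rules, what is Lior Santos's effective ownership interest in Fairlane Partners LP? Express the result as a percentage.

By spousal attribution (R1), Lior Santos is treated as also owning Ingrid Santos's interest in Copperline Pharma AG, giving 70% + 30% = 100%.
By spousal attribution (R1), Lior Santos is treated as also owning Ingrid Santos's interest in Redpoint Holdings Ltd, giving 57% + 43% = 100%.
By spousal attribution (R1), Lior Santos is treated as owning Ingrid Santos's 28% interest in Fairlane Partners LP.
Chain via Copperline Pharma AG → Harbor Mining NL (R2): 100% × 38% × 22% = 8.36% of Fairlane Partners LP.
Chain via Redpoint Holdings Ltd → Granite Group plc (R2): 100% × 54% × 25% = 13.5% of Fairlane Partners LP.
Chain via Meridian Energy Co. → Clearview Services GmbH (R2): 40% × 23% × 22% = 2.024% of Fairlane Partners LP.
Direct interest in Fairlane Partners LP: 28%.
Aggregating (R3): 8.36% + 13.5% + 2.024% + 28% = 51.884%.

51.884%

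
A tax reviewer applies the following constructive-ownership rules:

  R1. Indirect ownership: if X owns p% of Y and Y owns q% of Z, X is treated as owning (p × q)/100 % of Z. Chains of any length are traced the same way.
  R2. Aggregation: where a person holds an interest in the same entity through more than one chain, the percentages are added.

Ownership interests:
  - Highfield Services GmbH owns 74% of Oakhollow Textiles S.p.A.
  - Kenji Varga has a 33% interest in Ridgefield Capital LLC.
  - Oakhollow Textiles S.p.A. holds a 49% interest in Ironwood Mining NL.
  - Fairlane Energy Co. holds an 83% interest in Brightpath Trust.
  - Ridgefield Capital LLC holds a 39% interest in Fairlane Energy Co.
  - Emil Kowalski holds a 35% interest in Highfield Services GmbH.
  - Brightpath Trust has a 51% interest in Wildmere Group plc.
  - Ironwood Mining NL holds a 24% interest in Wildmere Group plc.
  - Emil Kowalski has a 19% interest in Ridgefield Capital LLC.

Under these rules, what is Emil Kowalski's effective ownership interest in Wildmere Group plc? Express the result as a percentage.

Chain via Highfield Services GmbH → Oakhollow Textiles S.p.A. → Ironwood Mining NL (R1): 35% × 74% × 49% × 24% = 3.04584% of Wildmere Group plc.
Chain via Ridgefield Capital LLC → Fairlane Energy Co. → Brightpath Trust (R1): 19% × 39% × 83% × 51% = 3.136653% of Wildmere Group plc.
Aggregating (R2): 3.04584% + 3.136653% = 6.182493%.

6.182493%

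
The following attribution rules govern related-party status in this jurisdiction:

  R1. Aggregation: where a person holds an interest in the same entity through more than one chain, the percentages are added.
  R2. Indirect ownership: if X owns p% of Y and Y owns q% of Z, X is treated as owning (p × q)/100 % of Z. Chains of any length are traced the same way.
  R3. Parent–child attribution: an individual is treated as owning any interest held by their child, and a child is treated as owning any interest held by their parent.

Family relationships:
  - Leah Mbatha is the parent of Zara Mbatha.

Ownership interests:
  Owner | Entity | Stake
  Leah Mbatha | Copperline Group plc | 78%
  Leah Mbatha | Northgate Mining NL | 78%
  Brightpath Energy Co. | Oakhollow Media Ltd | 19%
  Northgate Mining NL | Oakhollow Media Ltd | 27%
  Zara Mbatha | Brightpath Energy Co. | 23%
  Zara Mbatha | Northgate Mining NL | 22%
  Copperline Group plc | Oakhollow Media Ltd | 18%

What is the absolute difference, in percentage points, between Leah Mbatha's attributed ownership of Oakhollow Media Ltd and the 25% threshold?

By parent–child attribution (R3), Leah Mbatha is treated as also owning Zara Mbatha's interest in Northgate Mining NL, giving 78% + 22% = 100%.
By parent–child attribution (R3), Leah Mbatha is treated as owning Zara Mbatha's 23% interest in Brightpath Energy Co.
Chain via Copperline Group plc (R2): 78% × 18% = 14.04% of Oakhollow Media Ltd.
Chain via Northgate Mining NL (R2): 100% × 27% = 27% of Oakhollow Media Ltd.
Chain via Brightpath Energy Co. (R2): 23% × 19% = 4.37% of Oakhollow Media Ltd.
Aggregating (R1): 14.04% + 27% + 4.37% = 45.41%.
45.41% exceeds the 25% threshold by 20.41 percentage points.

20.41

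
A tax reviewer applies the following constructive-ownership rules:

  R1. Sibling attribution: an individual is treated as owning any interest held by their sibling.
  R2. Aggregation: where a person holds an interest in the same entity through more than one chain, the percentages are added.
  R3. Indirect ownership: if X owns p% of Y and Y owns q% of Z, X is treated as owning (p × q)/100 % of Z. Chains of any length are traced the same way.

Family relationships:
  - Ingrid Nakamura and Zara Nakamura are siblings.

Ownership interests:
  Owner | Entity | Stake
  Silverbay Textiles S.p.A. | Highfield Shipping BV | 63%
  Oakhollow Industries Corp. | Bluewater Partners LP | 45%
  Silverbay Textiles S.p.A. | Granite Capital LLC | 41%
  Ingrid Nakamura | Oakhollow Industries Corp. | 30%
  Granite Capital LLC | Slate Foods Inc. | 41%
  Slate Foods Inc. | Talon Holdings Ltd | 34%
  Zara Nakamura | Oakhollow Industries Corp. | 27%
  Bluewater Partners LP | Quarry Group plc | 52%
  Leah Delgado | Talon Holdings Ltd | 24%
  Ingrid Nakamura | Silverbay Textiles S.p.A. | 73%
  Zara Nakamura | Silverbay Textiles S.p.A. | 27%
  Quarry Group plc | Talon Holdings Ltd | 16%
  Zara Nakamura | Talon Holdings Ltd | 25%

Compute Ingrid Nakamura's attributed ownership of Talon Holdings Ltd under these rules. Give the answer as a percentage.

32.84948%

By sibling attribution (R1), Ingrid Nakamura is treated as also owning Zara Nakamura's interest in Silverbay Textiles S.p.A, giving 73% + 27% = 100%.
By sibling attribution (R1), Ingrid Nakamura is treated as also owning Zara Nakamura's interest in Oakhollow Industries Corp, giving 30% + 27% = 57%.
By sibling attribution (R1), Ingrid Nakamura is treated as owning Zara Nakamura's 25% interest in Talon Holdings Ltd.
Chain via Silverbay Textiles S.p.A. → Granite Capital LLC → Slate Foods Inc. (R3): 100% × 41% × 41% × 34% = 5.7154% of Talon Holdings Ltd.
Chain via Oakhollow Industries Corp. → Bluewater Partners LP → Quarry Group plc (R3): 57% × 45% × 52% × 16% = 2.13408% of Talon Holdings Ltd.
Direct interest in Talon Holdings Ltd: 25%.
Aggregating (R2): 5.7154% + 2.13408% + 25% = 32.84948%.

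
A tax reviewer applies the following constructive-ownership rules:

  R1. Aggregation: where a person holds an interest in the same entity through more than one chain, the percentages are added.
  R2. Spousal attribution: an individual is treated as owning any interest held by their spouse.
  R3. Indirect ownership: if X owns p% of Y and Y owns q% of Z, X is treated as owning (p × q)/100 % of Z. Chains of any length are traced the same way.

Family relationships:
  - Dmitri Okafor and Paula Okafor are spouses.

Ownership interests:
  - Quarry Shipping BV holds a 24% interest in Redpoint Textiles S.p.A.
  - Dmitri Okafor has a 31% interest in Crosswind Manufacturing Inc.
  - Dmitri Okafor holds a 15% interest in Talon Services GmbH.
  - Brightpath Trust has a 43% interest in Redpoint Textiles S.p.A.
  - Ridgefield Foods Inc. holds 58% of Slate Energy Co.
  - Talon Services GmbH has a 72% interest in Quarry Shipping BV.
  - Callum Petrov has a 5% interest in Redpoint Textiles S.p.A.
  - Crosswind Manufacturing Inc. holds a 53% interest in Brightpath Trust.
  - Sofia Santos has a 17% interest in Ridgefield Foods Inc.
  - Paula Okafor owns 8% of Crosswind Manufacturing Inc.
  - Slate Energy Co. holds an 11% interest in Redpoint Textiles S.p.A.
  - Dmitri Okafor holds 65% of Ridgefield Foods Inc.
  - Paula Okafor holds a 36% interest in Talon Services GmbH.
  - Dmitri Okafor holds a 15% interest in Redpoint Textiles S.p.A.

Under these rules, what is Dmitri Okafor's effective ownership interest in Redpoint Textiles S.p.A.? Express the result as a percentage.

By spousal attribution (R2), Dmitri Okafor is treated as also owning Paula Okafor's interest in Crosswind Manufacturing Inc, giving 31% + 8% = 39%.
By spousal attribution (R2), Dmitri Okafor is treated as also owning Paula Okafor's interest in Talon Services GmbH, giving 15% + 36% = 51%.
Chain via Crosswind Manufacturing Inc. → Brightpath Trust (R3): 39% × 53% × 43% = 8.8881% of Redpoint Textiles S.p.A.
Chain via Talon Services GmbH → Quarry Shipping BV (R3): 51% × 72% × 24% = 8.8128% of Redpoint Textiles S.p.A.
Chain via Ridgefield Foods Inc. → Slate Energy Co. (R3): 65% × 58% × 11% = 4.147% of Redpoint Textiles S.p.A.
Direct interest in Redpoint Textiles S.p.A: 15%.
Aggregating (R1): 8.8881% + 8.8128% + 4.147% + 15% = 36.8479%.

36.8479%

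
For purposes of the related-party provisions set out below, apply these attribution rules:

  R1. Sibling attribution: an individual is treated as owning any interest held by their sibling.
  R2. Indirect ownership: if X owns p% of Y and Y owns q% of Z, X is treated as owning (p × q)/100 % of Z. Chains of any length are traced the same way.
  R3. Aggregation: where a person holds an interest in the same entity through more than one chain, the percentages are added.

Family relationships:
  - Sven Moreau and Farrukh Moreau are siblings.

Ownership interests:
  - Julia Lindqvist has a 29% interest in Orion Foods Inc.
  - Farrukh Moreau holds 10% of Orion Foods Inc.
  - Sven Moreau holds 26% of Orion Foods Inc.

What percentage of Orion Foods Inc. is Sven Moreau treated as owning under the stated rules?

By sibling attribution (R1), Sven Moreau is treated as also owning Farrukh Moreau's interest in Orion Foods Inc, giving 26% + 10% = 36%.
Direct interest in Orion Foods Inc: 36%.

36%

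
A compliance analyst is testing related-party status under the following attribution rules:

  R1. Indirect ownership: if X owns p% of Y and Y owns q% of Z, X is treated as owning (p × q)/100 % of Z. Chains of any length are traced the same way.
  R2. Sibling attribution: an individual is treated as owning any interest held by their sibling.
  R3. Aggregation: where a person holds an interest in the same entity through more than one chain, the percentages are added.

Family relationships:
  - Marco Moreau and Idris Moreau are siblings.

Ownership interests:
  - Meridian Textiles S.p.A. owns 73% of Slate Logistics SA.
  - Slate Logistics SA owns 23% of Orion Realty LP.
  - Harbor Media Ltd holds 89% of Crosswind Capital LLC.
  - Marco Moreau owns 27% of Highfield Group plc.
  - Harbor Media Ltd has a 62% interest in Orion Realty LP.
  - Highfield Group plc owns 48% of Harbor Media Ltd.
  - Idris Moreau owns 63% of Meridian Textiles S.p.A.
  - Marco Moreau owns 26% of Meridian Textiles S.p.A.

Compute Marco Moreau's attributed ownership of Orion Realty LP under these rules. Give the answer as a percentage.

By sibling attribution (R2), Marco Moreau is treated as also owning Idris Moreau's interest in Meridian Textiles S.p.A, giving 26% + 63% = 89%.
Chain via Meridian Textiles S.p.A. → Slate Logistics SA (R1): 89% × 73% × 23% = 14.9431% of Orion Realty LP.
Chain via Highfield Group plc → Harbor Media Ltd (R1): 27% × 48% × 62% = 8.0352% of Orion Realty LP.
Aggregating (R3): 14.9431% + 8.0352% = 22.9783%.

22.9783%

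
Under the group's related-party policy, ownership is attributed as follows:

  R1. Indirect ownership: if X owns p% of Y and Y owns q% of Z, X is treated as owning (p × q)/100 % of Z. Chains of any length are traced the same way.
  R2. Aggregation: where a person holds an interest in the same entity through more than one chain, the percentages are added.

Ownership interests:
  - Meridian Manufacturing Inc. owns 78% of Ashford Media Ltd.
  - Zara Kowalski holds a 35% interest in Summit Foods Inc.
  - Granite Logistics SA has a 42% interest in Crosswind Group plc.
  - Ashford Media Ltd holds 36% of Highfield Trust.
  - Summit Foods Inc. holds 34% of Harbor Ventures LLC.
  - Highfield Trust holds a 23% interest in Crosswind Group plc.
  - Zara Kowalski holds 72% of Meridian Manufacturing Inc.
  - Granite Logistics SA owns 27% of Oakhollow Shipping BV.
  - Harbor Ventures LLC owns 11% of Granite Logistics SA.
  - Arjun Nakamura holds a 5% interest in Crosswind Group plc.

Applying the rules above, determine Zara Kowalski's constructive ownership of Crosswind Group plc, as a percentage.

Chain via Meridian Manufacturing Inc. → Ashford Media Ltd → Highfield Trust (R1): 72% × 78% × 36% × 23% = 4.650048% of Crosswind Group plc.
Chain via Summit Foods Inc. → Harbor Ventures LLC → Granite Logistics SA (R1): 35% × 34% × 11% × 42% = 0.54978% of Crosswind Group plc.
Aggregating (R2): 4.650048% + 0.54978% = 5.199828%.

5.199828%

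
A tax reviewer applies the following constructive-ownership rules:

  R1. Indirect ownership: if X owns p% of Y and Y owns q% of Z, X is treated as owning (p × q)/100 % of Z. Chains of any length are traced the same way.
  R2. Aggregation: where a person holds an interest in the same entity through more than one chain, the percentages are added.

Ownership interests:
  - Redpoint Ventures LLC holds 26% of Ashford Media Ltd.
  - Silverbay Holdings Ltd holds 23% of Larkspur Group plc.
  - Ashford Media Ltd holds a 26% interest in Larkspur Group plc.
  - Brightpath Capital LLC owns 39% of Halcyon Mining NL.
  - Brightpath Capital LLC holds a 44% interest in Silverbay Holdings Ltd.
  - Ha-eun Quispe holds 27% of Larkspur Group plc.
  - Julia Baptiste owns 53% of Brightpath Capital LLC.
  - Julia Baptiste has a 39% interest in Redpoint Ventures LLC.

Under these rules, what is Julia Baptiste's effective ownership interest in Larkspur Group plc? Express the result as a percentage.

Chain via Redpoint Ventures LLC → Ashford Media Ltd (R1): 39% × 26% × 26% = 2.6364% of Larkspur Group plc.
Chain via Brightpath Capital LLC → Silverbay Holdings Ltd (R1): 53% × 44% × 23% = 5.3636% of Larkspur Group plc.
Aggregating (R2): 2.6364% + 5.3636% = 8%.

8%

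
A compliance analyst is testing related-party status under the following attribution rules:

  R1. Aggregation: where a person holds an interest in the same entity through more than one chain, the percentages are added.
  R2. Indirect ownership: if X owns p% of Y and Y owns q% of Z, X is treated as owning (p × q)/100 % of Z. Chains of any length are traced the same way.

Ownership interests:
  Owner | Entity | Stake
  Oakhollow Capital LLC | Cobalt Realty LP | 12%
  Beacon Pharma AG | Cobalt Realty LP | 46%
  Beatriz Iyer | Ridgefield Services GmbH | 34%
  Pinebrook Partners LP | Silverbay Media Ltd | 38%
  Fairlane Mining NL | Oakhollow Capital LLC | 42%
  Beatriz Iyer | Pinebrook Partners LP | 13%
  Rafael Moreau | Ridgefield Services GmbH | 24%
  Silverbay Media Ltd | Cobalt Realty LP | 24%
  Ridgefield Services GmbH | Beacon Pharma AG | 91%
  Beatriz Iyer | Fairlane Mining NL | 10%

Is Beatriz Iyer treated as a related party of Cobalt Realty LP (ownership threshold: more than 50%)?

Chain via Ridgefield Services GmbH → Beacon Pharma AG (R2): 34% × 91% × 46% = 14.2324% of Cobalt Realty LP.
Chain via Fairlane Mining NL → Oakhollow Capital LLC (R2): 10% × 42% × 12% = 0.504% of Cobalt Realty LP.
Chain via Pinebrook Partners LP → Silverbay Media Ltd (R2): 13% × 38% × 24% = 1.1856% of Cobalt Realty LP.
Aggregating (R1): 14.2324% + 0.504% + 1.1856% = 15.922%.
15.922% does not exceed the 50% threshold, so Beatriz is not a related party to Cobalt Realty LP.

No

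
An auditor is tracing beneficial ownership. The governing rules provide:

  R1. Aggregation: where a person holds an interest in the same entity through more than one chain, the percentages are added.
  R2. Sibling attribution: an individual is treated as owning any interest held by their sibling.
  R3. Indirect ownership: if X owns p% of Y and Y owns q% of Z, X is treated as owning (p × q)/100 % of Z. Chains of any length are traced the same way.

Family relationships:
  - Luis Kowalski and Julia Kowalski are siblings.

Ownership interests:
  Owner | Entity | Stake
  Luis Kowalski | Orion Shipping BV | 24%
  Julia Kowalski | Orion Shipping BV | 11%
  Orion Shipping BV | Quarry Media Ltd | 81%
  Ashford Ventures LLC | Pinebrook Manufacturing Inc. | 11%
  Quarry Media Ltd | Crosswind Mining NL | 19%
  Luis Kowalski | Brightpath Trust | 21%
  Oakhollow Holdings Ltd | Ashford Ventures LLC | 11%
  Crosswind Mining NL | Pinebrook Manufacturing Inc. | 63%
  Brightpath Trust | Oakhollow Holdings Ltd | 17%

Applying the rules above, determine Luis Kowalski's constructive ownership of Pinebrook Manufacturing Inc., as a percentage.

By sibling attribution (R2), Luis Kowalski is treated as also owning Julia Kowalski's interest in Orion Shipping BV, giving 24% + 11% = 35%.
Chain via Orion Shipping BV → Quarry Media Ltd → Crosswind Mining NL (R3): 35% × 81% × 19% × 63% = 3.393495% of Pinebrook Manufacturing Inc.
Chain via Brightpath Trust → Oakhollow Holdings Ltd → Ashford Ventures LLC (R3): 21% × 17% × 11% × 11% = 0.043197% of Pinebrook Manufacturing Inc.
Aggregating (R1): 3.393495% + 0.043197% = 3.436692%.

3.436692%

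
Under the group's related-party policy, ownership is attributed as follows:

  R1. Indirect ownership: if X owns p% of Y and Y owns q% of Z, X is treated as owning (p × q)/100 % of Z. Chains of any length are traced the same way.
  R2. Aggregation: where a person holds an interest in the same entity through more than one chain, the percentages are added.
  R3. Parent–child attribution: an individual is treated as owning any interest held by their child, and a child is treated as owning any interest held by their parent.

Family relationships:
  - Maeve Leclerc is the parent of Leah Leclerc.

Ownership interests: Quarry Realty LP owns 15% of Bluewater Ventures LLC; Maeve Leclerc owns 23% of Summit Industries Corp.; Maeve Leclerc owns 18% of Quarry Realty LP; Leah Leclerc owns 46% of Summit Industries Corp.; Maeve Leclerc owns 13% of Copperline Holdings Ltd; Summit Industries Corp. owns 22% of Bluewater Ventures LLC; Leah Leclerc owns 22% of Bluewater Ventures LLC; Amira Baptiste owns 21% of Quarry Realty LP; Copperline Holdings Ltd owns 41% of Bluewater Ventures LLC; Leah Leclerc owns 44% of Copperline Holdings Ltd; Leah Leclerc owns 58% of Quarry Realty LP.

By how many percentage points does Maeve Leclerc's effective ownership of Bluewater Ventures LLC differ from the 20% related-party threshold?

51.95

By parent–child attribution (R3), Maeve Leclerc is treated as also owning Leah Leclerc's interest in Summit Industries Corp, giving 23% + 46% = 69%.
By parent–child attribution (R3), Maeve Leclerc is treated as also owning Leah Leclerc's interest in Copperline Holdings Ltd, giving 13% + 44% = 57%.
By parent–child attribution (R3), Maeve Leclerc is treated as also owning Leah Leclerc's interest in Quarry Realty LP, giving 18% + 58% = 76%.
By parent–child attribution (R3), Maeve Leclerc is treated as owning Leah Leclerc's 22% interest in Bluewater Ventures LLC.
Chain via Summit Industries Corp. (R1): 69% × 22% = 15.18% of Bluewater Ventures LLC.
Chain via Copperline Holdings Ltd (R1): 57% × 41% = 23.37% of Bluewater Ventures LLC.
Chain via Quarry Realty LP (R1): 76% × 15% = 11.4% of Bluewater Ventures LLC.
Direct interest in Bluewater Ventures LLC: 22%.
Aggregating (R2): 15.18% + 23.37% + 11.4% + 22% = 71.95%.
71.95% exceeds the 20% threshold by 51.95 percentage points.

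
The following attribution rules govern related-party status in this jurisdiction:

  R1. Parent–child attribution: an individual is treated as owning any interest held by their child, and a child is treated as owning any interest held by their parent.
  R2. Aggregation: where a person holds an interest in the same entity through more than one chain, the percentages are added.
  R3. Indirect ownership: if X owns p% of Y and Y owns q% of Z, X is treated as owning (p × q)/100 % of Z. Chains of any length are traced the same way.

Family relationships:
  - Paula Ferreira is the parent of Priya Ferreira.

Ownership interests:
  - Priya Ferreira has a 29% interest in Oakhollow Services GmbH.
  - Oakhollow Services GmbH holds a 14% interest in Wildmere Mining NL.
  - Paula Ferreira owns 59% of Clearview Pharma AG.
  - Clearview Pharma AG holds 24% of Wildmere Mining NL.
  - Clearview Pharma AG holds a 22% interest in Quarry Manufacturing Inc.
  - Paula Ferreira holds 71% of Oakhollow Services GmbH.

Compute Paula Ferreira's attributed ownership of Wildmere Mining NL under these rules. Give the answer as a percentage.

28.16%

By parent–child attribution (R1), Paula Ferreira is treated as also owning Priya Ferreira's interest in Oakhollow Services GmbH, giving 71% + 29% = 100%.
Chain via Oakhollow Services GmbH (R3): 100% × 14% = 14% of Wildmere Mining NL.
Chain via Clearview Pharma AG (R3): 59% × 24% = 14.16% of Wildmere Mining NL.
Aggregating (R2): 14% + 14.16% = 28.16%.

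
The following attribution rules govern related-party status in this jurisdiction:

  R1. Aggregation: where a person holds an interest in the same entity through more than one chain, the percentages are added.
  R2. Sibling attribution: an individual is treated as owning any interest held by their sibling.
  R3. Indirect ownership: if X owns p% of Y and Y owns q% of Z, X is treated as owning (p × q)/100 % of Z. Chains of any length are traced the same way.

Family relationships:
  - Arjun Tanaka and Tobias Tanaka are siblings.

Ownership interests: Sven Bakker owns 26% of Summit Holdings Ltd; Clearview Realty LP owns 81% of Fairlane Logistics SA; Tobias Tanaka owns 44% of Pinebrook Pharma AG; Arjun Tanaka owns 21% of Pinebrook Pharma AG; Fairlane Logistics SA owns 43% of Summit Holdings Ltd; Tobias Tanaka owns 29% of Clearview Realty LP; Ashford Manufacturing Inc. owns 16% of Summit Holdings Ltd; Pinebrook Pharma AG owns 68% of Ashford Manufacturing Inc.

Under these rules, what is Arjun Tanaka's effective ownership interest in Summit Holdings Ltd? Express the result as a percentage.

By sibling attribution (R2), Arjun Tanaka is treated as also owning Tobias Tanaka's interest in Pinebrook Pharma AG, giving 21% + 44% = 65%.
By sibling attribution (R2), Arjun Tanaka is treated as owning Tobias Tanaka's 29% interest in Clearview Realty LP.
Chain via Pinebrook Pharma AG → Ashford Manufacturing Inc. (R3): 65% × 68% × 16% = 7.072% of Summit Holdings Ltd.
Chain via Clearview Realty LP → Fairlane Logistics SA (R3): 29% × 81% × 43% = 10.1007% of Summit Holdings Ltd.
Aggregating (R1): 7.072% + 10.1007% = 17.1727%.

17.1727%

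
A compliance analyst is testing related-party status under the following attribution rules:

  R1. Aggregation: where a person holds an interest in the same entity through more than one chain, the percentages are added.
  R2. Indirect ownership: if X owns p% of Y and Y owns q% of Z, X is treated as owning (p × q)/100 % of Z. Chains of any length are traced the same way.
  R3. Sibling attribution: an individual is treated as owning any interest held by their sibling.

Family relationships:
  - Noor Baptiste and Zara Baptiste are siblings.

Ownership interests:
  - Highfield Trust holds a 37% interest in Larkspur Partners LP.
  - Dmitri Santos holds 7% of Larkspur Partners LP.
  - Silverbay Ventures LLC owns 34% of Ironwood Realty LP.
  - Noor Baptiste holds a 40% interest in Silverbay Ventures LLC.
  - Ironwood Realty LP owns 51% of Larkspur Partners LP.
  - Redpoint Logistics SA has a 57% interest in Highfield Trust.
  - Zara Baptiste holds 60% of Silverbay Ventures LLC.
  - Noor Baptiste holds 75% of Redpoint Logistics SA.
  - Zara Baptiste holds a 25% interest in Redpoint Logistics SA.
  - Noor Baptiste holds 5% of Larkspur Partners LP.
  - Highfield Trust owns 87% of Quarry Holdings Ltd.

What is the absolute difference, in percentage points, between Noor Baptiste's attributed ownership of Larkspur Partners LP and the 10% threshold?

By sibling attribution (R3), Noor Baptiste is treated as also owning Zara Baptiste's interest in Silverbay Ventures LLC, giving 40% + 60% = 100%.
By sibling attribution (R3), Noor Baptiste is treated as also owning Zara Baptiste's interest in Redpoint Logistics SA, giving 75% + 25% = 100%.
Chain via Silverbay Ventures LLC → Ironwood Realty LP (R2): 100% × 34% × 51% = 17.34% of Larkspur Partners LP.
Chain via Redpoint Logistics SA → Highfield Trust (R2): 100% × 57% × 37% = 21.09% of Larkspur Partners LP.
Direct interest in Larkspur Partners LP: 5%.
Aggregating (R1): 17.34% + 21.09% + 5% = 43.43%.
43.43% exceeds the 10% threshold by 33.43 percentage points.

33.43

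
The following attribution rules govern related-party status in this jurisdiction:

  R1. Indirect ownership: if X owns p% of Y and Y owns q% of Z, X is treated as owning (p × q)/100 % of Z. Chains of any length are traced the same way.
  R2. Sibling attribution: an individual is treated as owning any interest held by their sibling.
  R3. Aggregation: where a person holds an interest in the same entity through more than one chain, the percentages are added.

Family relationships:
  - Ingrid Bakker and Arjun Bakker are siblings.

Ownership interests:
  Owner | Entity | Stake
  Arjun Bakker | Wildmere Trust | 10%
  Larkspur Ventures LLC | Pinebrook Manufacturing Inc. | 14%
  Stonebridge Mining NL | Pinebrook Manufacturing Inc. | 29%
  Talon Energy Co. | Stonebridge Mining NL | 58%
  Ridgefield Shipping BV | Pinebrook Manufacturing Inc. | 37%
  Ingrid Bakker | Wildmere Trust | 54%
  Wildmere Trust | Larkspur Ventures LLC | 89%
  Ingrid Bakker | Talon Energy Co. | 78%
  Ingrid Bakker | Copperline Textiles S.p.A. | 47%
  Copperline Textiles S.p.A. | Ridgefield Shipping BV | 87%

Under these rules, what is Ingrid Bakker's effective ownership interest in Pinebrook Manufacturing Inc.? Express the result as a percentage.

36.2233%

By sibling attribution (R2), Ingrid Bakker is treated as also owning Arjun Bakker's interest in Wildmere Trust, giving 54% + 10% = 64%.
Chain via Wildmere Trust → Larkspur Ventures LLC (R1): 64% × 89% × 14% = 7.9744% of Pinebrook Manufacturing Inc.
Chain via Talon Energy Co. → Stonebridge Mining NL (R1): 78% × 58% × 29% = 13.1196% of Pinebrook Manufacturing Inc.
Chain via Copperline Textiles S.p.A. → Ridgefield Shipping BV (R1): 47% × 87% × 37% = 15.1293% of Pinebrook Manufacturing Inc.
Aggregating (R3): 7.9744% + 13.1196% + 15.1293% = 36.2233%.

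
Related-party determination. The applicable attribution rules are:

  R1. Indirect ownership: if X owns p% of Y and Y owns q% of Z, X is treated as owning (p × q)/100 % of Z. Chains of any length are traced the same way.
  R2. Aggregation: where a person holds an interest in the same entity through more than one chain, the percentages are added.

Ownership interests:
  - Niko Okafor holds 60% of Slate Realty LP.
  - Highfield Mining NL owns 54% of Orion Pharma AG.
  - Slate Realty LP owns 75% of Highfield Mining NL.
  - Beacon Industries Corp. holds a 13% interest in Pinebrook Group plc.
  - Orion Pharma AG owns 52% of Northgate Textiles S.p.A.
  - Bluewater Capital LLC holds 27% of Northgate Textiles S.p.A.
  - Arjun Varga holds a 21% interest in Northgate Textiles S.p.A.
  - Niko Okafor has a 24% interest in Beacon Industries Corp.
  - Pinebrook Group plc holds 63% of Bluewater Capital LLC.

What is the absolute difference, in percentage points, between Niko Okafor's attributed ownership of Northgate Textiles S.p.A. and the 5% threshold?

8.166712

Chain via Slate Realty LP → Highfield Mining NL → Orion Pharma AG (R1): 60% × 75% × 54% × 52% = 12.636% of Northgate Textiles S.p.A.
Chain via Beacon Industries Corp. → Pinebrook Group plc → Bluewater Capital LLC (R1): 24% × 13% × 63% × 27% = 0.530712% of Northgate Textiles S.p.A.
Aggregating (R2): 12.636% + 0.530712% = 13.166712%.
13.166712% exceeds the 5% threshold by 8.166712 percentage points.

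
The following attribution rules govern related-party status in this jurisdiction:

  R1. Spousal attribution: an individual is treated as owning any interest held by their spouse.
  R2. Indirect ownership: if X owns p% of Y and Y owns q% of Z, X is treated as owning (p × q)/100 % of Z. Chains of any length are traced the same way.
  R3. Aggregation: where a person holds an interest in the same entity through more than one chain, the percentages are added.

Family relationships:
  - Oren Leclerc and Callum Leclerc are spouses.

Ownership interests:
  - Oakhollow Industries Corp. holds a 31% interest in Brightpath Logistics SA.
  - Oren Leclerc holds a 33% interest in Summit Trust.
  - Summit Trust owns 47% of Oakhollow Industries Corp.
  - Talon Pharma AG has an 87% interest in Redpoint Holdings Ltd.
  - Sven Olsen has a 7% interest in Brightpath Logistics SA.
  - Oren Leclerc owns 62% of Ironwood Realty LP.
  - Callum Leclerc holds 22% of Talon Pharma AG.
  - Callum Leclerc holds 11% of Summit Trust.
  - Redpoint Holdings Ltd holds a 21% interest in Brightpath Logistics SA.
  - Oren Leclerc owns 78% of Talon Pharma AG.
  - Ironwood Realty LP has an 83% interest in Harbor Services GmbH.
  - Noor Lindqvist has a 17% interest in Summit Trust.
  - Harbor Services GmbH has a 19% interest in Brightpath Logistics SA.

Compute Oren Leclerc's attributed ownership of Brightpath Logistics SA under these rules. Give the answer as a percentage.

By spousal attribution (R1), Oren Leclerc is treated as also owning Callum Leclerc's interest in Summit Trust, giving 33% + 11% = 44%.
By spousal attribution (R1), Oren Leclerc is treated as also owning Callum Leclerc's interest in Talon Pharma AG, giving 78% + 22% = 100%.
Chain via Summit Trust → Oakhollow Industries Corp. (R2): 44% × 47% × 31% = 6.4108% of Brightpath Logistics SA.
Chain via Talon Pharma AG → Redpoint Holdings Ltd (R2): 100% × 87% × 21% = 18.27% of Brightpath Logistics SA.
Chain via Ironwood Realty LP → Harbor Services GmbH (R2): 62% × 83% × 19% = 9.7774% of Brightpath Logistics SA.
Aggregating (R3): 6.4108% + 18.27% + 9.7774% = 34.4582%.

34.4582%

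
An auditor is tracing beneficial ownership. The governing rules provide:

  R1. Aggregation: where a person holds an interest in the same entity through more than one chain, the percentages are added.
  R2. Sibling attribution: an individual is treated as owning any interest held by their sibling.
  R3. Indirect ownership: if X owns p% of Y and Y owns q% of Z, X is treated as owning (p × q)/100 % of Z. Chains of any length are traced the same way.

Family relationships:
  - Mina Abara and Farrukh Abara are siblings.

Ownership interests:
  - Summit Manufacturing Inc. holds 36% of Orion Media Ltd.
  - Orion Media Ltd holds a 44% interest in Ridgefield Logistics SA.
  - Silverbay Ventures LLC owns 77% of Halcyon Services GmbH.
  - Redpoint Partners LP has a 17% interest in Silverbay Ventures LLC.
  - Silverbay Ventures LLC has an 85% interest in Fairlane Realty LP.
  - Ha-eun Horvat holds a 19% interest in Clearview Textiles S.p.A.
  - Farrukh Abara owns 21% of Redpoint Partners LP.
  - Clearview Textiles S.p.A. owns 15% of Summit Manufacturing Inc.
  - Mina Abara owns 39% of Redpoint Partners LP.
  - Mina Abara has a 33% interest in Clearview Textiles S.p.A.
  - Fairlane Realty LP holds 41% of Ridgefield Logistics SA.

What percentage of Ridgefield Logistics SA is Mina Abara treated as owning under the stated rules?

4.33878%

By sibling attribution (R2), Mina Abara is treated as also owning Farrukh Abara's interest in Redpoint Partners LP, giving 39% + 21% = 60%.
Chain via Clearview Textiles S.p.A. → Summit Manufacturing Inc. → Orion Media Ltd (R3): 33% × 15% × 36% × 44% = 0.78408% of Ridgefield Logistics SA.
Chain via Redpoint Partners LP → Silverbay Ventures LLC → Fairlane Realty LP (R3): 60% × 17% × 85% × 41% = 3.5547% of Ridgefield Logistics SA.
Aggregating (R1): 0.78408% + 3.5547% = 4.33878%.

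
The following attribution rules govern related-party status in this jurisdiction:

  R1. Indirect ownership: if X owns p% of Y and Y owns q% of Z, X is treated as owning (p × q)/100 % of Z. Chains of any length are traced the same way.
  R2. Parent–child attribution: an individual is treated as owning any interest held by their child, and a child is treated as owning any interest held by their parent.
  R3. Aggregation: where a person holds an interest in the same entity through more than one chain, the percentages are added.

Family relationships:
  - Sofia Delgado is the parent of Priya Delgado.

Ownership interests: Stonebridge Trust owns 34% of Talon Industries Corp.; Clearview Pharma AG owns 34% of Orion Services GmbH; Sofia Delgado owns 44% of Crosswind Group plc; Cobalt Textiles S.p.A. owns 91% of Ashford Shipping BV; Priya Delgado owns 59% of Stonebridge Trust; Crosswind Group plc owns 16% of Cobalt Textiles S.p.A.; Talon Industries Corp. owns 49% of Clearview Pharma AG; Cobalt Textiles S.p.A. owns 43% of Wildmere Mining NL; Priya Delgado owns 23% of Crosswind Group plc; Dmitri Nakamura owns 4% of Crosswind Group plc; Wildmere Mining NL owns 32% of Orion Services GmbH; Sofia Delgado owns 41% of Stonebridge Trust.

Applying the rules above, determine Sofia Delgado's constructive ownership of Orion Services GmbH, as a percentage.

7.139472%

By parent–child attribution (R2), Sofia Delgado is treated as also owning Priya Delgado's interest in Stonebridge Trust, giving 41% + 59% = 100%.
By parent–child attribution (R2), Sofia Delgado is treated as also owning Priya Delgado's interest in Crosswind Group plc, giving 44% + 23% = 67%.
Chain via Stonebridge Trust → Talon Industries Corp. → Clearview Pharma AG (R1): 100% × 34% × 49% × 34% = 5.6644% of Orion Services GmbH.
Chain via Crosswind Group plc → Cobalt Textiles S.p.A. → Wildmere Mining NL (R1): 67% × 16% × 43% × 32% = 1.475072% of Orion Services GmbH.
Aggregating (R3): 5.6644% + 1.475072% = 7.139472%.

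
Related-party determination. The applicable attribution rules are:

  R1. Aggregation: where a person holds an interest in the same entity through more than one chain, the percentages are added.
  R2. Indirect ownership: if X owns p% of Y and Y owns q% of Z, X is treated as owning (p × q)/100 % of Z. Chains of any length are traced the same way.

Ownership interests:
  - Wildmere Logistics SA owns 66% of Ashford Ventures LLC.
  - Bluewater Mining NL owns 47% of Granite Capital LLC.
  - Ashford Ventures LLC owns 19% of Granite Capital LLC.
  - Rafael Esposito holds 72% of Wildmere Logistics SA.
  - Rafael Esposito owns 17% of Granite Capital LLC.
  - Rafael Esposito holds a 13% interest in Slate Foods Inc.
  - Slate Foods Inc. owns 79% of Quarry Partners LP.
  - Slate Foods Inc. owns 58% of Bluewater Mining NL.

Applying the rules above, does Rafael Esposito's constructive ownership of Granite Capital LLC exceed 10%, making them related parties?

Yes

Chain via Wildmere Logistics SA → Ashford Ventures LLC (R2): 72% × 66% × 19% = 9.0288% of Granite Capital LLC.
Chain via Slate Foods Inc. → Bluewater Mining NL (R2): 13% × 58% × 47% = 3.5438% of Granite Capital LLC.
Direct interest in Granite Capital LLC: 17%.
Aggregating (R1): 9.0288% + 3.5438% + 17% = 29.5726%.
29.5726% exceeds the 10% threshold, so Rafael is a related party to Granite Capital LLC.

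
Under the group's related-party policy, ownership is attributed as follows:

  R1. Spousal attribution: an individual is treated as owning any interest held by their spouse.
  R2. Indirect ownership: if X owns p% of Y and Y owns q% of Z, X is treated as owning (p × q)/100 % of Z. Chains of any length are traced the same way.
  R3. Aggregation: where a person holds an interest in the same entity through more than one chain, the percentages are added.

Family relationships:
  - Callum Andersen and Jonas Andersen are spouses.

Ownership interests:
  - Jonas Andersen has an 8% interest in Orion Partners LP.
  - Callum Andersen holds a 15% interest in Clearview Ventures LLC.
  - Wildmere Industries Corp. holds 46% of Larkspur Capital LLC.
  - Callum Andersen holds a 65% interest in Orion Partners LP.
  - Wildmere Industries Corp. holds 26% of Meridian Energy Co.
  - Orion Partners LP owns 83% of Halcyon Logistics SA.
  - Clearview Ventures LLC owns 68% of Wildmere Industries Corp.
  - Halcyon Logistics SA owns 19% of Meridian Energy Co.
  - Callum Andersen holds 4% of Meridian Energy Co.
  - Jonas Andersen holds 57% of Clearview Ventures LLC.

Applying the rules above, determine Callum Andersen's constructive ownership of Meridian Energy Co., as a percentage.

By spousal attribution (R1), Callum Andersen is treated as also owning Jonas Andersen's interest in Orion Partners LP, giving 65% + 8% = 73%.
By spousal attribution (R1), Callum Andersen is treated as also owning Jonas Andersen's interest in Clearview Ventures LLC, giving 15% + 57% = 72%.
Chain via Orion Partners LP → Halcyon Logistics SA (R2): 73% × 83% × 19% = 11.5121% of Meridian Energy Co.
Chain via Clearview Ventures LLC → Wildmere Industries Corp. (R2): 72% × 68% × 26% = 12.7296% of Meridian Energy Co.
Direct interest in Meridian Energy Co: 4%.
Aggregating (R3): 11.5121% + 12.7296% + 4% = 28.2417%.

28.2417%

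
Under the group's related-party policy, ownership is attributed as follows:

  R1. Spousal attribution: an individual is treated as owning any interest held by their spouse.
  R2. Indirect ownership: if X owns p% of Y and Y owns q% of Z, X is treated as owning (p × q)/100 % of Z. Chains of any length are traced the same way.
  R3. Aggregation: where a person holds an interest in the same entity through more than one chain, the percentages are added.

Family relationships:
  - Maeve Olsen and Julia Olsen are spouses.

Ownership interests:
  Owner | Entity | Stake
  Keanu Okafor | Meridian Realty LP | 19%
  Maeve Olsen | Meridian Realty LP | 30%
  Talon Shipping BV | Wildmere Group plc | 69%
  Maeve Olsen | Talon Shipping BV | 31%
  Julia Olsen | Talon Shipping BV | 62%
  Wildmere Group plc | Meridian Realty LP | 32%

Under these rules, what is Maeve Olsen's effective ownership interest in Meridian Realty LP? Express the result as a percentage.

By spousal attribution (R1), Maeve Olsen is treated as also owning Julia Olsen's interest in Talon Shipping BV, giving 31% + 62% = 93%.
Chain via Talon Shipping BV → Wildmere Group plc (R2): 93% × 69% × 32% = 20.5344% of Meridian Realty LP.
Direct interest in Meridian Realty LP: 30%.
Aggregating (R3): 20.5344% + 30% = 50.5344%.

50.5344%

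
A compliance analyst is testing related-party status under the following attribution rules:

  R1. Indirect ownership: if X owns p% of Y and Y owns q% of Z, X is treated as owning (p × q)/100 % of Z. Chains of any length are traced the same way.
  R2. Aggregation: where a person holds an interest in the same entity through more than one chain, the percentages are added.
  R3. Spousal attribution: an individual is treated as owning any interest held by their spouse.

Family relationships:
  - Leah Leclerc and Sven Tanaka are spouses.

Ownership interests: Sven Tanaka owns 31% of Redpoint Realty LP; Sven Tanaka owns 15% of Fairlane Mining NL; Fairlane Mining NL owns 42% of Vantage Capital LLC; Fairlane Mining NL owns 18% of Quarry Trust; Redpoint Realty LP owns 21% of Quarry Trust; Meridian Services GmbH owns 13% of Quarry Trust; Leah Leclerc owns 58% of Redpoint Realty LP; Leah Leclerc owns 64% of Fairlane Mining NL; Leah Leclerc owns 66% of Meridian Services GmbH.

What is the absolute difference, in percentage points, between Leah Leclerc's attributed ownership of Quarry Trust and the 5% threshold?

By spousal attribution (R3), Leah Leclerc is treated as also owning Sven Tanaka's interest in Fairlane Mining NL, giving 64% + 15% = 79%.
By spousal attribution (R3), Leah Leclerc is treated as also owning Sven Tanaka's interest in Redpoint Realty LP, giving 58% + 31% = 89%.
Chain via Meridian Services GmbH (R1): 66% × 13% = 8.58% of Quarry Trust.
Chain via Fairlane Mining NL (R1): 79% × 18% = 14.22% of Quarry Trust.
Chain via Redpoint Realty LP (R1): 89% × 21% = 18.69% of Quarry Trust.
Aggregating (R2): 8.58% + 14.22% + 18.69% = 41.49%.
41.49% exceeds the 5% threshold by 36.49 percentage points.

36.49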